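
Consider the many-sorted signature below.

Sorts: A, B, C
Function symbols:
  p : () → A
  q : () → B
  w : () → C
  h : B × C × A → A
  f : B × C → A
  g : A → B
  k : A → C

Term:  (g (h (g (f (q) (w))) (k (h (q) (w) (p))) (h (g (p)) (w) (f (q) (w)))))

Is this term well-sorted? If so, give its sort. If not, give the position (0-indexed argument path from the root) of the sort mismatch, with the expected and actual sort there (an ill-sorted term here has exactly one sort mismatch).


        (q) : B
        (w) : C
      (f (q) (w)) : A
    (g (f (q) (w))) : B
        (q) : B
        (w) : C
        (p) : A
      (h (q) (w) (p)) : A
    (k (h (q) (w) (p))) : C
        (p) : A
      (g (p)) : B
      (w) : C
        (q) : B
        (w) : C
      (f (q) (w)) : A
    (h (g (p)) (w) (f (q) (w))) : A
  (h (g (f (q) (w))) (k (h (q) (w) (p))) (h (g (p)) (w) (f (q) (w)))) : A
(g (h (g (f (q) (w))) (k (h (q) (w) (p))) (h (g (p)) (w) (f (q) (w))))) : B

well-sorted; sort = B


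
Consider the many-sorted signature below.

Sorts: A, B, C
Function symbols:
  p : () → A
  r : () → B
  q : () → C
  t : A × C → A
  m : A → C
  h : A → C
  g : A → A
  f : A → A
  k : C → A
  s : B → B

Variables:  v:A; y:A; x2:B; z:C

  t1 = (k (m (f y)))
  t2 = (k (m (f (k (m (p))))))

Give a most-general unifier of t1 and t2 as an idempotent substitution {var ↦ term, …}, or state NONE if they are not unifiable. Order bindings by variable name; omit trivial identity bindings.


{y ↦ (k (m (p)))}


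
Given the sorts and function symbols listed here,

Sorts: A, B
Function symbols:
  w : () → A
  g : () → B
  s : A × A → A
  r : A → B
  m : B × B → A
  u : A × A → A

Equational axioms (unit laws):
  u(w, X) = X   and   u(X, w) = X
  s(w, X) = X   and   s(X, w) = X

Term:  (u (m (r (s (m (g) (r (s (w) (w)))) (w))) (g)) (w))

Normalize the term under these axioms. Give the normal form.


1. (u (m (r (s (m (g) (r (s (w) (w)))) (w))) (g)) (w))  →  (m (r (s (m (g) (r (s (w) (w)))) (w))) (g))
2. (m (r (s (m (g) (r (s (w) (w)))) (w))) (g))  →  (m (r (m (g) (r (s (w) (w))))) (g))
3. (m (r (m (g) (r (s (w) (w))))) (g))  →  (m (r (m (g) (r (w)))) (g))

normal form = (m (r (m (g) (r (w)))) (g))


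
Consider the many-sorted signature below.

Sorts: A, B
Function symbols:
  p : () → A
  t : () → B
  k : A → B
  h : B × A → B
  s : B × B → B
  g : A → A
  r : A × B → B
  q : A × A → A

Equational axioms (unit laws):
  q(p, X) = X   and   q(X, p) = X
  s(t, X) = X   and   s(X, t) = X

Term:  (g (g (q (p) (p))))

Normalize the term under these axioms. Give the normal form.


1. (g (g (q (p) (p))))  →  (g (g (p)))

normal form = (g (g (p)))


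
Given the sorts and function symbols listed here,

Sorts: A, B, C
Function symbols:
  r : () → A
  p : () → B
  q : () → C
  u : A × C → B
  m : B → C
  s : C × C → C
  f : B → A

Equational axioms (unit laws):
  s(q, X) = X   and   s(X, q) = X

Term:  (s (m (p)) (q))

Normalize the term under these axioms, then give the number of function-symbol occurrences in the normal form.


1. (s (m (p)) (q))  →  (m (p))
normal form: (m (p))

size = 2


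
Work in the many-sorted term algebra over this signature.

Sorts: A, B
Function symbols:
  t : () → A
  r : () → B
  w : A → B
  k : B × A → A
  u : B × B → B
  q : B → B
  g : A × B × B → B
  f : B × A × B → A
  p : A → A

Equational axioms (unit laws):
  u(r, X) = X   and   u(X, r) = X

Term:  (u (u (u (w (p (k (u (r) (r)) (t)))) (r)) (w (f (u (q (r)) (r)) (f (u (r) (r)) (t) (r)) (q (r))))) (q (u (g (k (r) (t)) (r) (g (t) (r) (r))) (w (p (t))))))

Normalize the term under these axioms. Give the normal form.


normal form = (u (u (w (p (k (r) (t)))) (w (f (q (r)) (f (r) (t) (r)) (q (r))))) (q (u (g (k (r) (t)) (r) (g (t) (r) (r))) (w (p (t))))))

1. (u (u (u (w (p (k (u (r) (r)) (t)))) (r)) (w (f (u (q (r)) (r)) (f (u (r) (r)) (t) (r)) (q (r))))) (q (u (g (k (r) (t)) (r) (g (t) (r) (r))) (w (p (t))))))  →  (u (u (w (p (k (u (r) (r)) (t)))) (w (f (u (q (r)) (r)) (f (u (r) (r)) (t) (r)) (q (r))))) (q (u (g (k (r) (t)) (r) (g (t) (r) (r))) (w (p (t))))))
2. (u (u (w (p (k (u (r) (r)) (t)))) (w (f (u (q (r)) (r)) (f (u (r) (r)) (t) (r)) (q (r))))) (q (u (g (k (r) (t)) (r) (g (t) (r) (r))) (w (p (t))))))  →  (u (u (w (p (k (r) (t)))) (w (f (u (q (r)) (r)) (f (u (r) (r)) (t) (r)) (q (r))))) (q (u (g (k (r) (t)) (r) (g (t) (r) (r))) (w (p (t))))))
3. (u (u (w (p (k (r) (t)))) (w (f (u (q (r)) (r)) (f (u (r) (r)) (t) (r)) (q (r))))) (q (u (g (k (r) (t)) (r) (g (t) (r) (r))) (w (p (t))))))  →  (u (u (w (p (k (r) (t)))) (w (f (q (r)) (f (u (r) (r)) (t) (r)) (q (r))))) (q (u (g (k (r) (t)) (r) (g (t) (r) (r))) (w (p (t))))))
4. (u (u (w (p (k (r) (t)))) (w (f (q (r)) (f (u (r) (r)) (t) (r)) (q (r))))) (q (u (g (k (r) (t)) (r) (g (t) (r) (r))) (w (p (t))))))  →  (u (u (w (p (k (r) (t)))) (w (f (q (r)) (f (r) (t) (r)) (q (r))))) (q (u (g (k (r) (t)) (r) (g (t) (r) (r))) (w (p (t))))))


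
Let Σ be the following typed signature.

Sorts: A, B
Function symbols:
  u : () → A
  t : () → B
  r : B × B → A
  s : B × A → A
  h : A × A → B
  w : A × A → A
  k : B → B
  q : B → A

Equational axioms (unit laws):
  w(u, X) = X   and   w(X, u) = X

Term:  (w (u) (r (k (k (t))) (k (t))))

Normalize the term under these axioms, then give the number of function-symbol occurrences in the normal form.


size = 6

1. (w (u) (r (k (k (t))) (k (t))))  →  (r (k (k (t))) (k (t)))
normal form: (r (k (k (t))) (k (t)))


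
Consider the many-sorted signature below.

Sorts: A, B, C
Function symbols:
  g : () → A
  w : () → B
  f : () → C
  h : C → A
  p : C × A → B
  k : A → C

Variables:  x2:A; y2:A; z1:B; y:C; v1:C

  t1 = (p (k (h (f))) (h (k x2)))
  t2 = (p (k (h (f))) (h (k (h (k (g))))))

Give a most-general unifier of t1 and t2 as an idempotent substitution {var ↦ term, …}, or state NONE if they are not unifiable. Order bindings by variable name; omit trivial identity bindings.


{x2 ↦ (h (k (g)))}


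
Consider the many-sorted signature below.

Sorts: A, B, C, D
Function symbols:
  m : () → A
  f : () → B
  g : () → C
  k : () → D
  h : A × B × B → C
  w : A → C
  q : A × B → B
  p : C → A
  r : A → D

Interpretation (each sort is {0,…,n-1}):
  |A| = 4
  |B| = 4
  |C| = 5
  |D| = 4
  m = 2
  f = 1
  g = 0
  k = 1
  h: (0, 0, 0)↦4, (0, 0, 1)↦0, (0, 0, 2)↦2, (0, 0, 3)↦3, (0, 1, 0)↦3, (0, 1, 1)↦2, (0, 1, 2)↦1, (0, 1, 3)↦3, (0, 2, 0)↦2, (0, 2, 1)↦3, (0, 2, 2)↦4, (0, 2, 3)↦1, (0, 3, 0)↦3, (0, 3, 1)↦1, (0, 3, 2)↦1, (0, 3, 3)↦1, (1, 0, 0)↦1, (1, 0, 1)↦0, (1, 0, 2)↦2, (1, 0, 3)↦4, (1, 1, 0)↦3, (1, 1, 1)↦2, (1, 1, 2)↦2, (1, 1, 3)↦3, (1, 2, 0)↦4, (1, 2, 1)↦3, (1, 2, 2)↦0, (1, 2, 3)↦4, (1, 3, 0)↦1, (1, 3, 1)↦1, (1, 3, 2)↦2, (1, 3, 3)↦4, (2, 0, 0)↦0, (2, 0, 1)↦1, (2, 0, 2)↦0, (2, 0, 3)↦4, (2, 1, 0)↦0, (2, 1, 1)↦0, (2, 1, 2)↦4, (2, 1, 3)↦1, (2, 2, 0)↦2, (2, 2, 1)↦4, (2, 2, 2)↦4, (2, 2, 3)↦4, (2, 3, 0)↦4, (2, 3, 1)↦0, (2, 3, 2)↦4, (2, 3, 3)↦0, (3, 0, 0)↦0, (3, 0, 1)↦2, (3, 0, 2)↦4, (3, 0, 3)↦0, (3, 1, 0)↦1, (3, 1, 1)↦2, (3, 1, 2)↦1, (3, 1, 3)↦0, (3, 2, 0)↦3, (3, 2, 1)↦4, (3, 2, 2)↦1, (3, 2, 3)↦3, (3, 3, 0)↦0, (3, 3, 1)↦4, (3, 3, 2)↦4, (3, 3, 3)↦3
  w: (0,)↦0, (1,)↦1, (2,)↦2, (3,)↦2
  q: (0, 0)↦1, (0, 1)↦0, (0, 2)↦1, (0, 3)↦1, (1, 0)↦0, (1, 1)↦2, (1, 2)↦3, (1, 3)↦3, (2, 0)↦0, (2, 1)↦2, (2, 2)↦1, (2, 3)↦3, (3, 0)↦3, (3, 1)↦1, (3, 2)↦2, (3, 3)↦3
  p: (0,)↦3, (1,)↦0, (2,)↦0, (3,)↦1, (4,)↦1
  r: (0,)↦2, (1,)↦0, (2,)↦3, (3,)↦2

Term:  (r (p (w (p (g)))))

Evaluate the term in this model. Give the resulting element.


value = 2

  g = 0
  (p (g)) = p(0,) = 3
  (w (p (g))) = w(3,) = 2
  (p (w (p (g)))) = p(2,) = 0
  (r (p (w (p (g))))) = r(0,) = 2


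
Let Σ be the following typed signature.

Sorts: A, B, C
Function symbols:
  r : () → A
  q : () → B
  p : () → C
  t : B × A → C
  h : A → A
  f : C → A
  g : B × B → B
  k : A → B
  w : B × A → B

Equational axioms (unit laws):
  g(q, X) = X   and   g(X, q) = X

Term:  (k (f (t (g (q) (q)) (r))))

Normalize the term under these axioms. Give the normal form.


normal form = (k (f (t (q) (r))))

1. (k (f (t (g (q) (q)) (r))))  →  (k (f (t (q) (r))))


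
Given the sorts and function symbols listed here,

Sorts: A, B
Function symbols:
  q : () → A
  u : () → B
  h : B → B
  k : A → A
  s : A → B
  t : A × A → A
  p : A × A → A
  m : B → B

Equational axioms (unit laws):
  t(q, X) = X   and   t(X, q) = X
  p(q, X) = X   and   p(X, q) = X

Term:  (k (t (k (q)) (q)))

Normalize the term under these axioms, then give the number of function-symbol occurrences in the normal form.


1. (k (t (k (q)) (q)))  →  (k (k (q)))
normal form: (k (k (q)))

size = 3


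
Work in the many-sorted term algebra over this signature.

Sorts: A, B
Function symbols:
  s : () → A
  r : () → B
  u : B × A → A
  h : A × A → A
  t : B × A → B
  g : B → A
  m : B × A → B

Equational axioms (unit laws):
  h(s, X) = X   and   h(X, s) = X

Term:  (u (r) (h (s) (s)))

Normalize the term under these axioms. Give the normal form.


normal form = (u (r) (s))

1. (u (r) (h (s) (s)))  →  (u (r) (s))


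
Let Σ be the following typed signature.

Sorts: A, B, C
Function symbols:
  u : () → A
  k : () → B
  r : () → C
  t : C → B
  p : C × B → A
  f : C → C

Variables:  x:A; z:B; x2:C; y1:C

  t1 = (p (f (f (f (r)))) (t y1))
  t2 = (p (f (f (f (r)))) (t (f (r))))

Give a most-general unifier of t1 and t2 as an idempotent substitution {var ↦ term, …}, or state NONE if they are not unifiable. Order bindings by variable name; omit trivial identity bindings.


{y1 ↦ (f (r))}


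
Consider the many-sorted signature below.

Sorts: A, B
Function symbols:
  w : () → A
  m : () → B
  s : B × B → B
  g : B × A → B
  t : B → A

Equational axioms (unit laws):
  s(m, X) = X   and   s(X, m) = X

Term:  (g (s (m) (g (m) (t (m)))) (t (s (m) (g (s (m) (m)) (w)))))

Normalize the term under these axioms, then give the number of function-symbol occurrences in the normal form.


size = 9

1. (g (s (m) (g (m) (t (m)))) (t (s (m) (g (s (m) (m)) (w)))))  →  (g (g (m) (t (m))) (t (s (m) (g (s (m) (m)) (w)))))
2. (g (g (m) (t (m))) (t (s (m) (g (s (m) (m)) (w)))))  →  (g (g (m) (t (m))) (t (g (s (m) (m)) (w))))
3. (g (g (m) (t (m))) (t (g (s (m) (m)) (w))))  →  (g (g (m) (t (m))) (t (g (m) (w))))
normal form: (g (g (m) (t (m))) (t (g (m) (w))))


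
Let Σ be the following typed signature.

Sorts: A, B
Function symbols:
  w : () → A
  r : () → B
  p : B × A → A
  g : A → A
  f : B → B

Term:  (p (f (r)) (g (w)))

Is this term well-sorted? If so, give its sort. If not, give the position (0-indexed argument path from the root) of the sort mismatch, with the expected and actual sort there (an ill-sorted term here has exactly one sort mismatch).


well-sorted; sort = A

    (r) : B
  (f (r)) : B
    (w) : A
  (g (w)) : A
(p (f (r)) (g (w))) : A


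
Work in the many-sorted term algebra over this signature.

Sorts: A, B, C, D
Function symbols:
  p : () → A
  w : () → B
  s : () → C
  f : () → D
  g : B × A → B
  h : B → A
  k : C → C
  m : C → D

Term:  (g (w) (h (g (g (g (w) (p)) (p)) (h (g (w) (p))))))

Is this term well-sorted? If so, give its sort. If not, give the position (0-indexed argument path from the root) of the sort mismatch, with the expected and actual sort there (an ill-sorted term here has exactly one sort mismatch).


  (w) : B
          (w) : B
          (p) : A
        (g (w) (p)) : B
        (p) : A
      (g (g (w) (p)) (p)) : B
          (w) : B
          (p) : A
        (g (w) (p)) : B
      (h (g (w) (p))) : A
    (g (g (g (w) (p)) (p)) (h (g (w) (p)))) : B
  (h (g (g (g (w) (p)) (p)) (h (g (w) (p))))) : A
(g (w) (h (g (g (g (w) (p)) (p)) (h (g (w) (p)))))) : B

well-sorted; sort = B


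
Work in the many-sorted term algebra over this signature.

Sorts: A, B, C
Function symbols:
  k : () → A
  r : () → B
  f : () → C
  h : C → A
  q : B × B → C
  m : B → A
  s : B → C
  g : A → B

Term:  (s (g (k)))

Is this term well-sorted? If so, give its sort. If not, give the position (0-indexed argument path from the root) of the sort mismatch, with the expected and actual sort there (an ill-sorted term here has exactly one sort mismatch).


    (k) : A
  (g (k)) : B
(s (g (k))) : C

well-sorted; sort = C


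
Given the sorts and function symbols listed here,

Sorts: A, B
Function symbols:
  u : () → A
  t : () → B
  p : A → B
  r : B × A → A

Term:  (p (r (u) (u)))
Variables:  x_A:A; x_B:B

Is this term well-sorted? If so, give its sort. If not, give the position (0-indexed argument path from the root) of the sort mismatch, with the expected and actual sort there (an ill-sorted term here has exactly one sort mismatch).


    (u) : A
    (u) : A
  (r (u) (u)) : ✗ arg 0 at [0, 0] has sort A, expected B

ill-sorted at position [0, 0]: expected B, got A


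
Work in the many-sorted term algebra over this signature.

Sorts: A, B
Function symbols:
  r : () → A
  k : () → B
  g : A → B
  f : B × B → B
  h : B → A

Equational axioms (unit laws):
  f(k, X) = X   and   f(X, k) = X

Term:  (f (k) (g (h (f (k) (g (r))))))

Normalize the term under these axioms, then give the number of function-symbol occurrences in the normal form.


1. (f (k) (g (h (f (k) (g (r))))))  →  (g (h (f (k) (g (r)))))
2. (g (h (f (k) (g (r)))))  →  (g (h (g (r))))
normal form: (g (h (g (r))))

size = 4


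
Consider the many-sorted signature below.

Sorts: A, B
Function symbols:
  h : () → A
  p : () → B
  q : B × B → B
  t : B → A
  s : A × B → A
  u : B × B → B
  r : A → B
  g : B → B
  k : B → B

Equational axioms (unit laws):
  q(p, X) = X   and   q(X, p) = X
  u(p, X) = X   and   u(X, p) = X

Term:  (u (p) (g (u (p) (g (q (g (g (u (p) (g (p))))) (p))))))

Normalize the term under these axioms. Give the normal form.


normal form = (g (g (g (g (g (p))))))

1. (u (p) (g (u (p) (g (q (g (g (u (p) (g (p))))) (p))))))  →  (g (u (p) (g (q (g (g (u (p) (g (p))))) (p)))))
2. (g (u (p) (g (q (g (g (u (p) (g (p))))) (p)))))  →  (g (g (q (g (g (u (p) (g (p))))) (p))))
3. (g (g (q (g (g (u (p) (g (p))))) (p))))  →  (g (g (g (g (u (p) (g (p)))))))
4. (g (g (g (g (u (p) (g (p)))))))  →  (g (g (g (g (g (p))))))


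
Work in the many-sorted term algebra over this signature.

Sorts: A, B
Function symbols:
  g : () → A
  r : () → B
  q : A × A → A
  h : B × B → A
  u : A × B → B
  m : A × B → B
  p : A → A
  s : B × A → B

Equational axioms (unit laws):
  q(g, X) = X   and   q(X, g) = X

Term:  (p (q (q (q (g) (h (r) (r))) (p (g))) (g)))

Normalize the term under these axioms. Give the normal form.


1. (p (q (q (q (g) (h (r) (r))) (p (g))) (g)))  →  (p (q (q (g) (h (r) (r))) (p (g))))
2. (p (q (q (g) (h (r) (r))) (p (g))))  →  (p (q (h (r) (r)) (p (g))))

normal form = (p (q (h (r) (r)) (p (g))))


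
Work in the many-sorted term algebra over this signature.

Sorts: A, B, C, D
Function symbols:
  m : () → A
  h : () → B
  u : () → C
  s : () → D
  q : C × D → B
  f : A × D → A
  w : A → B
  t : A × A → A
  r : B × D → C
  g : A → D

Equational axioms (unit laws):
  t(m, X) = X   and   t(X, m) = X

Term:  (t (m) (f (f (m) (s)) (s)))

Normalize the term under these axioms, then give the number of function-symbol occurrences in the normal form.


size = 5

1. (t (m) (f (f (m) (s)) (s)))  →  (f (f (m) (s)) (s))
normal form: (f (f (m) (s)) (s))


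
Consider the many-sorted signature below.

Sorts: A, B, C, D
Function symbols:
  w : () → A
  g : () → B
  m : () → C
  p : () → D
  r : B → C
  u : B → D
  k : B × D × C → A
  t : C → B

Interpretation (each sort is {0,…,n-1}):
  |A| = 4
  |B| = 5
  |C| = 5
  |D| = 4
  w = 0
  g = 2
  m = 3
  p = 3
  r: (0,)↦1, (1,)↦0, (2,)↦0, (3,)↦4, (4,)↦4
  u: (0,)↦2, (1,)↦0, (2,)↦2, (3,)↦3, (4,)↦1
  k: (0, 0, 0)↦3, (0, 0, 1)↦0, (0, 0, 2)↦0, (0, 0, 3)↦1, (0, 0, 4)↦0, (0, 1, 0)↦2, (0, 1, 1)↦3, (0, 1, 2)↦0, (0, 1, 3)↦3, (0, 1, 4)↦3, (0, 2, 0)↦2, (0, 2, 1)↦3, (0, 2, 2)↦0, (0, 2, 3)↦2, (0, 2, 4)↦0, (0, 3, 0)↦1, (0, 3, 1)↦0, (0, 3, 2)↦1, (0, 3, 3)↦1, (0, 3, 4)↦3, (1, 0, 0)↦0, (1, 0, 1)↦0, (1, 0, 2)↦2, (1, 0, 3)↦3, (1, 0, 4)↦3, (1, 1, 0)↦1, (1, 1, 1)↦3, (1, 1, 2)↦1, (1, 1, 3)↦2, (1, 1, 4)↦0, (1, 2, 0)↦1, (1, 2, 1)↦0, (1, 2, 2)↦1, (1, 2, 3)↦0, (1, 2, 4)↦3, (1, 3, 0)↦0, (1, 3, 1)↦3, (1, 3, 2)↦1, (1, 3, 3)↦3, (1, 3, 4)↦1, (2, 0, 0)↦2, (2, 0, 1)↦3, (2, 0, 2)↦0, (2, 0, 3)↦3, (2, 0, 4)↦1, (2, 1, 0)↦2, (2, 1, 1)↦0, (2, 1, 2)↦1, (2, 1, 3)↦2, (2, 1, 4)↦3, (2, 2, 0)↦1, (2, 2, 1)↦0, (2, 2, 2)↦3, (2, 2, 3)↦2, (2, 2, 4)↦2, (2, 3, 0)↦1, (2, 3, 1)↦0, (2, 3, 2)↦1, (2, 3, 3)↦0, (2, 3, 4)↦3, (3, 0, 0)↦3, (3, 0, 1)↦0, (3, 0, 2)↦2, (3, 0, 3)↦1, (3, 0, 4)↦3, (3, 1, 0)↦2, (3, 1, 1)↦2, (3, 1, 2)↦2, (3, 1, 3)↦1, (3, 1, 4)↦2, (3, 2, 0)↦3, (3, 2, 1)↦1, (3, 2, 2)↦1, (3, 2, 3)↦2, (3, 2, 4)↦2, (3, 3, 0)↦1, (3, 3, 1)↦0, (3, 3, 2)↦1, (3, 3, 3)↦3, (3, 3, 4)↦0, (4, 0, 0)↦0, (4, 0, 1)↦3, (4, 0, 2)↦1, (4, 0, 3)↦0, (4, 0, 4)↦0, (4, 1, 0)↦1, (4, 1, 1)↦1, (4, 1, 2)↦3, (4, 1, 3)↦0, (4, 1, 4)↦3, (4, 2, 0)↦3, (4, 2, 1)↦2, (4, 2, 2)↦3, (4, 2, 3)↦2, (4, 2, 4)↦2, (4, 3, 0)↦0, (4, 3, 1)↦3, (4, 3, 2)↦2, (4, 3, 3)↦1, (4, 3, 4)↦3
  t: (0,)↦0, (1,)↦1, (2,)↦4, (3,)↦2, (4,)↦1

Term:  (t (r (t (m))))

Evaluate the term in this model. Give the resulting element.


value = 0

  m = 3
  (t (m)) = t(3,) = 2
  (r (t (m))) = r(2,) = 0
  (t (r (t (m)))) = t(0,) = 0


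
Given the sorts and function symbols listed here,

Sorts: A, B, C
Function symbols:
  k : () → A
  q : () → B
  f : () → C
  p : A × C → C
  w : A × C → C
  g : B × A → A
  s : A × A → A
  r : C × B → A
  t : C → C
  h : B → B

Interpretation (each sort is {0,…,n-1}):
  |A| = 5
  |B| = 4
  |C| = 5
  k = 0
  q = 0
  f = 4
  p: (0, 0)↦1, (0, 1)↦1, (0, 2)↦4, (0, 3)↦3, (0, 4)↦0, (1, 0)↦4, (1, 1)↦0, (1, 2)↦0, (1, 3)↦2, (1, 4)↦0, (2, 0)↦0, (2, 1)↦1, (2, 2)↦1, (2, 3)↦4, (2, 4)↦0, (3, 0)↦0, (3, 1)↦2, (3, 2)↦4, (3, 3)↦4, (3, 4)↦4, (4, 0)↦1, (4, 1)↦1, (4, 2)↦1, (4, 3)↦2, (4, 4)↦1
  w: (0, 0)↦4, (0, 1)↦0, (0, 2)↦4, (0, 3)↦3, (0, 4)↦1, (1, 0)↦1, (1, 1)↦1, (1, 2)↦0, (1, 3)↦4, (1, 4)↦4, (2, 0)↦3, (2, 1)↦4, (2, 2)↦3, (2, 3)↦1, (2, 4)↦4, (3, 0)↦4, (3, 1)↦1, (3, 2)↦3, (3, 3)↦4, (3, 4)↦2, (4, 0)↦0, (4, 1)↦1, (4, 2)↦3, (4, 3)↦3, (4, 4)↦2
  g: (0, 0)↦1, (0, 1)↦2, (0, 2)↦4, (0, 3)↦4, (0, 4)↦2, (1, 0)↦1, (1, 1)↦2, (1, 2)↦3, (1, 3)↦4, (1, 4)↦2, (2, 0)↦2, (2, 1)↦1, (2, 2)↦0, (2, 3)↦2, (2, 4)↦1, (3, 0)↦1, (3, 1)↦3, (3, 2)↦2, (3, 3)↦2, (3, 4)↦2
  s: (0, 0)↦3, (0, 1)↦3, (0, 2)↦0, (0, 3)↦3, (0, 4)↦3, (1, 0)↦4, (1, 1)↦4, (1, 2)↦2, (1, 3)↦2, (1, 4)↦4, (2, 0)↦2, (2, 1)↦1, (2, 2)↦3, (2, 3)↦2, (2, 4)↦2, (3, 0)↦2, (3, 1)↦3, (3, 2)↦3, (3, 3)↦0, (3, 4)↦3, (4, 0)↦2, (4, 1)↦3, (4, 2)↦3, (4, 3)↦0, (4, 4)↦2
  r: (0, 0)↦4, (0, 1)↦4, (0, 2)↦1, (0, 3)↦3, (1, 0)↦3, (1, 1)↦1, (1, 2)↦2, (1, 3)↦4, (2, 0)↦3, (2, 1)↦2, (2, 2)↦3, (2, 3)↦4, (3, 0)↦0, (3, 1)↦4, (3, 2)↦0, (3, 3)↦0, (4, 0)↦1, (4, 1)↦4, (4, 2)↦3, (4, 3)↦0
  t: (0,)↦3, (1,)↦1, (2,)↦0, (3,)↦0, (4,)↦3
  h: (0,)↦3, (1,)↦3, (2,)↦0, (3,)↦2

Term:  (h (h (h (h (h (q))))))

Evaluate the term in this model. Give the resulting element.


value = 2

  q = 0
  (h (q)) = h(0,) = 3
  (h (h (q))) = h(3,) = 2
  (h (h (h (q)))) = h(2,) = 0
  (h (h (h (h (q))))) = h(0,) = 3
  (h (h (h (h (h (q)))))) = h(3,) = 2


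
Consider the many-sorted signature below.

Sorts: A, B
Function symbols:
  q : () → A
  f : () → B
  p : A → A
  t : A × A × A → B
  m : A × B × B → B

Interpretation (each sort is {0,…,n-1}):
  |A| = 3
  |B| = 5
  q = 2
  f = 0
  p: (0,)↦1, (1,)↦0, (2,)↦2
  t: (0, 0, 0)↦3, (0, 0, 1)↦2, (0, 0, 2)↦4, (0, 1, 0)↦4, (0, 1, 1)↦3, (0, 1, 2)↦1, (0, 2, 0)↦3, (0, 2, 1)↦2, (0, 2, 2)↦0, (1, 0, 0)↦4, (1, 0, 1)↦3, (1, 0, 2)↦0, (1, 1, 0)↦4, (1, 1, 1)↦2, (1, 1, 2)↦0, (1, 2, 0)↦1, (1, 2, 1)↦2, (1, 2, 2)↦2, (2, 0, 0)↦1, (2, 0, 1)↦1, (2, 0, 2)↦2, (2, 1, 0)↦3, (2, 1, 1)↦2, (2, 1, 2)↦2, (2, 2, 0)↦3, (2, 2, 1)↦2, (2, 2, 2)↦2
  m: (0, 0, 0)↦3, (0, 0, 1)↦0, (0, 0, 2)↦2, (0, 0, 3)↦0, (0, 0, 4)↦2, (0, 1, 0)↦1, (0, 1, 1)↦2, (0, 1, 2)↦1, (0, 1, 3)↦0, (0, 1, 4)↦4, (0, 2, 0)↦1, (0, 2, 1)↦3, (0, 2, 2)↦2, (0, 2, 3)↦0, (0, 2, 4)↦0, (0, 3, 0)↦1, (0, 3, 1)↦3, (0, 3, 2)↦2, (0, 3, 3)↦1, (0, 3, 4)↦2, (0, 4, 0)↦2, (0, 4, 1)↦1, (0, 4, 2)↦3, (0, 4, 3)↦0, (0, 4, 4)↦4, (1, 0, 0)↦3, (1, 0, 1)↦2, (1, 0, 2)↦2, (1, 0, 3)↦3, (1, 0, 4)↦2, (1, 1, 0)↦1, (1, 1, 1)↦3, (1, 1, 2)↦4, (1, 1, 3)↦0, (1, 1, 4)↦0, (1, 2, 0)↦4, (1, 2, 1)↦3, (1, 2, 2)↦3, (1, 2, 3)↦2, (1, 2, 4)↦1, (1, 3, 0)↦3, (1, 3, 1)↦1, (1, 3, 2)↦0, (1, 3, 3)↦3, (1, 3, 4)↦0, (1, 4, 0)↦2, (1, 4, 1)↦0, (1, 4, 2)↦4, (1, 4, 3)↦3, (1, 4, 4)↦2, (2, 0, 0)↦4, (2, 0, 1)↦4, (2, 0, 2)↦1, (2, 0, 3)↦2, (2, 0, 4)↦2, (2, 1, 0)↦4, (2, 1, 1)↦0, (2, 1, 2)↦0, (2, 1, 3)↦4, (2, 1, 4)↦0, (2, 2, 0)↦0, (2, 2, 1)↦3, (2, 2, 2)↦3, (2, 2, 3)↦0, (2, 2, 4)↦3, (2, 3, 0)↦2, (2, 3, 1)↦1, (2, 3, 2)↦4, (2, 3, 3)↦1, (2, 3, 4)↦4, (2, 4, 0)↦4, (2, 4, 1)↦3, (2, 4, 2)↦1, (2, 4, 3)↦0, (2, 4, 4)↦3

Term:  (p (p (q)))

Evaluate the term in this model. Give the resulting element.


  q = 2
  (p (q)) = p(2,) = 2
  (p (p (q))) = p(2,) = 2

value = 2


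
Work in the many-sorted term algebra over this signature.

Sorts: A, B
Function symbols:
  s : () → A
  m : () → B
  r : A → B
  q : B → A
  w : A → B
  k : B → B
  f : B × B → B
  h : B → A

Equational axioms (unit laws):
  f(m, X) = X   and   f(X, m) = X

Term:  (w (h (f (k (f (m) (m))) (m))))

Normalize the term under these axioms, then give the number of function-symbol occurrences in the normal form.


1. (w (h (f (k (f (m) (m))) (m))))  →  (w (h (k (f (m) (m)))))
2. (w (h (k (f (m) (m)))))  →  (w (h (k (m))))
normal form: (w (h (k (m))))

size = 4


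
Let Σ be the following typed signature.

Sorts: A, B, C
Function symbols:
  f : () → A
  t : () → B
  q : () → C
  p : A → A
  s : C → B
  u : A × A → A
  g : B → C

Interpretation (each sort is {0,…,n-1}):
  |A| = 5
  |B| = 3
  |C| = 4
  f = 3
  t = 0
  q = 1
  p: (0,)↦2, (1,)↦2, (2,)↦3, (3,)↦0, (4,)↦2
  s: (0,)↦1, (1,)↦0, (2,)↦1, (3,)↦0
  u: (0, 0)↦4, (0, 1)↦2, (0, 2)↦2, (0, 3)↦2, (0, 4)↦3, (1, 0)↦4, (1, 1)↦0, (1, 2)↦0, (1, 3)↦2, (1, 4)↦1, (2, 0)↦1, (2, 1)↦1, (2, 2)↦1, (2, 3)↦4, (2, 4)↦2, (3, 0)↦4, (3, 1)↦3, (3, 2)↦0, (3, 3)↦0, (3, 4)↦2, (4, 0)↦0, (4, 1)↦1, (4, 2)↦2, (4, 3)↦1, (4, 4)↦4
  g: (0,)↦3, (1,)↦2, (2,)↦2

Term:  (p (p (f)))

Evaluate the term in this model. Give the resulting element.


  f = 3
  (p (f)) = p(3,) = 0
  (p (p (f))) = p(0,) = 2

value = 2


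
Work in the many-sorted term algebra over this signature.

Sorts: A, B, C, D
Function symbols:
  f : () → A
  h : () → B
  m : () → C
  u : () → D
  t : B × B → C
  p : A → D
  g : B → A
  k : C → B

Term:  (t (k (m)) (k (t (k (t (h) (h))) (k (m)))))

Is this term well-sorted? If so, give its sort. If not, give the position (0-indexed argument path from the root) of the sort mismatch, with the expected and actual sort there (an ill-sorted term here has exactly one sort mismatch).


well-sorted; sort = C

    (m) : C
  (k (m)) : B
          (h) : B
          (h) : B
        (t (h) (h)) : C
      (k (t (h) (h))) : B
        (m) : C
      (k (m)) : B
    (t (k (t (h) (h))) (k (m))) : C
  (k (t (k (t (h) (h))) (k (m)))) : B
(t (k (m)) (k (t (k (t (h) (h))) (k (m))))) : C


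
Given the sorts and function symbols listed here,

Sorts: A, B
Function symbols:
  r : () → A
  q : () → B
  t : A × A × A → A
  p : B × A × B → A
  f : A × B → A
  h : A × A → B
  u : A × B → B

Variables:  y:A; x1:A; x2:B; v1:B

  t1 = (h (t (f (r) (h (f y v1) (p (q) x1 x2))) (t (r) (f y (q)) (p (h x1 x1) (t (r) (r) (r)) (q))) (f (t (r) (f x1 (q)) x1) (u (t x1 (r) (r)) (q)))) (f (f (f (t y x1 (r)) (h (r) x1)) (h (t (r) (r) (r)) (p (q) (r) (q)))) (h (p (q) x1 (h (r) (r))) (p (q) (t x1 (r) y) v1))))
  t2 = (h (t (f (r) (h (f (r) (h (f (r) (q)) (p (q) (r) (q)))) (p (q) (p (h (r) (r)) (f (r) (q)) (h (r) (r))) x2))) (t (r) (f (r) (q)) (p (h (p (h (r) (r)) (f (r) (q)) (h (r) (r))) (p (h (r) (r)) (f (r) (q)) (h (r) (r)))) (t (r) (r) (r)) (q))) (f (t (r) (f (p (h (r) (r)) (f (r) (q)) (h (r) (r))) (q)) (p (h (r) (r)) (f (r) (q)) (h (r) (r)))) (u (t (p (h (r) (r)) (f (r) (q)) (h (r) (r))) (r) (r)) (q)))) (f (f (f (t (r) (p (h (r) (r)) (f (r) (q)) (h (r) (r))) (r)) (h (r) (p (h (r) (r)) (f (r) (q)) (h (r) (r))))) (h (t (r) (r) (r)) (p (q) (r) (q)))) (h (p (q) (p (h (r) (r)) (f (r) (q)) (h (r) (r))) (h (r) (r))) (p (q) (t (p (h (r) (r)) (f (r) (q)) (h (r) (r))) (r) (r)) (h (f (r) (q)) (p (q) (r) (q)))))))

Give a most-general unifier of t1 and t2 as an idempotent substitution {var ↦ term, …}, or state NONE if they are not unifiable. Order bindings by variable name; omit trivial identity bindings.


{v1 ↦ (h (f (r) (q)) (p (q) (r) (q))), x1 ↦ (p (h (r) (r)) (f (r) (q)) (h (r) (r))), y ↦ (r)}


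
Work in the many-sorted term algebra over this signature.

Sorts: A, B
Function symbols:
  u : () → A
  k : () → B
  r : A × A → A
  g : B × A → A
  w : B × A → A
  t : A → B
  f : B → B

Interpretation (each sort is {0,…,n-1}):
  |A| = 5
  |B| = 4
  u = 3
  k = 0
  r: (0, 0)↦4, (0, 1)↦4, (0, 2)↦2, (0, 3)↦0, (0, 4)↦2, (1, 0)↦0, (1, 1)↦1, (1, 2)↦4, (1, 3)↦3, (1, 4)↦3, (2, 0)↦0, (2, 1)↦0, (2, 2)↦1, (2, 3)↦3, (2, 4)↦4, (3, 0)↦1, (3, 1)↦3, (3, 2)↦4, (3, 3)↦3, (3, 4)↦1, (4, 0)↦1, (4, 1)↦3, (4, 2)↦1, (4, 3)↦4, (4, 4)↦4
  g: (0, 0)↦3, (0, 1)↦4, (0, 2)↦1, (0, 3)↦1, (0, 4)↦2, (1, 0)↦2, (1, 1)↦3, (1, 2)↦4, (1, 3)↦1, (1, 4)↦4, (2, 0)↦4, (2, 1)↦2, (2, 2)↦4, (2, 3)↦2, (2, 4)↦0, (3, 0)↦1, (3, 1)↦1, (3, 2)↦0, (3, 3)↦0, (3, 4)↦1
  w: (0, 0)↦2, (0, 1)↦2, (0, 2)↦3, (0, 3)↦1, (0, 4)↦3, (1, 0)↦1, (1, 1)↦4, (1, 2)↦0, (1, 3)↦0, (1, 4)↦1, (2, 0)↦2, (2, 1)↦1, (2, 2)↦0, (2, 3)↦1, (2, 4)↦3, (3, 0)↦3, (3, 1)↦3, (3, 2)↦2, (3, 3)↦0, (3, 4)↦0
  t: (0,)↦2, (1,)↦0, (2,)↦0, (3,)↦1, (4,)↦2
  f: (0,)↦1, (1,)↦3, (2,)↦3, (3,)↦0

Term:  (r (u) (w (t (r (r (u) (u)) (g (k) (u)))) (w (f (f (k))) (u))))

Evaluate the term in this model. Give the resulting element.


value = 3

  u = 3
  u = 3
  u = 3
  (r (u) (u)) = r(3, 3) = 3
  k = 0
  u = 3
  (g (k) (u)) = g(0, 3) = 1
  (r (r (u) (u)) (g (k) (u))) = r(3, 1) = 3
  (t (r (r (u) (u)) (g (k) (u)))) = t(3,) = 1
  k = 0
  (f (k)) = f(0,) = 1
  (f (f (k))) = f(1,) = 3
  u = 3
  (w (f (f (k))) (u)) = w(3, 3) = 0
  (w (t (r (r (u) (u)) (g (k) (u)))) (w (f (f (k))) (u))) = w(1, 0) = 1
  (r (u) (w (t (r (r (u) (u)) (g (k) (u)))) (w (f (f (k))) (u)))) = r(3, 1) = 3


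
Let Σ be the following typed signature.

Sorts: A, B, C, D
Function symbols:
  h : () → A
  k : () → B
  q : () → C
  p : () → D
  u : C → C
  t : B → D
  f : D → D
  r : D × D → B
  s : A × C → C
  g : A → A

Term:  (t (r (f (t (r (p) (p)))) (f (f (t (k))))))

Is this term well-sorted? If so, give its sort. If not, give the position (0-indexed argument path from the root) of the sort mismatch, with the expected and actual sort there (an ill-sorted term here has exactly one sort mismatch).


          (p) : D
          (p) : D
        (r (p) (p)) : B
      (t (r (p) (p))) : D
    (f (t (r (p) (p)))) : D
          (k) : B
        (t (k)) : D
      (f (t (k))) : D
    (f (f (t (k)))) : D
  (r (f (t (r (p) (p)))) (f (f (t (k))))) : B
(t (r (f (t (r (p) (p)))) (f (f (t (k)))))) : D

well-sorted; sort = D


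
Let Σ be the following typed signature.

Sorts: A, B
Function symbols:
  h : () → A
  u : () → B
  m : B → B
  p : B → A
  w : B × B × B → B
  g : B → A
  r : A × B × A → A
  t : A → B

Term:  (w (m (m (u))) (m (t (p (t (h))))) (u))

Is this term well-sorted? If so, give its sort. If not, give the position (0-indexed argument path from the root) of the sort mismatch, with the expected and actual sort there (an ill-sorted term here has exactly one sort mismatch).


      (u) : B
    (m (u)) : B
  (m (m (u))) : B
          (h) : A
        (t (h)) : B
      (p (t (h))) : A
    (t (p (t (h)))) : B
  (m (t (p (t (h))))) : B
  (u) : B
(w (m (m (u))) (m (t (p (t (h))))) (u)) : B

well-sorted; sort = B


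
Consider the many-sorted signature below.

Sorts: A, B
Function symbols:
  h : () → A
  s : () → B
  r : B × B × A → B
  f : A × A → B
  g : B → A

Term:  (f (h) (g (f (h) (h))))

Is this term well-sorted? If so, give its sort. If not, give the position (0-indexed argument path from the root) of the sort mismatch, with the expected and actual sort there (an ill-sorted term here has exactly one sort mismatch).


well-sorted; sort = B

  (h) : A
      (h) : A
      (h) : A
    (f (h) (h)) : B
  (g (f (h) (h))) : A
(f (h) (g (f (h) (h)))) : B


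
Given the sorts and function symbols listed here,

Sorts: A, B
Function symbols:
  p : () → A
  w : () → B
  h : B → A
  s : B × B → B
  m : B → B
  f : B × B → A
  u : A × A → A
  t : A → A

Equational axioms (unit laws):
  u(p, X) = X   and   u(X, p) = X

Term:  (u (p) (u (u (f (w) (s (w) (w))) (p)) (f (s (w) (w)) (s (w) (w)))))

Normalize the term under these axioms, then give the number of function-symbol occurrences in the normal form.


size = 13

1. (u (p) (u (u (f (w) (s (w) (w))) (p)) (f (s (w) (w)) (s (w) (w)))))  →  (u (u (f (w) (s (w) (w))) (p)) (f (s (w) (w)) (s (w) (w))))
2. (u (u (f (w) (s (w) (w))) (p)) (f (s (w) (w)) (s (w) (w))))  →  (u (f (w) (s (w) (w))) (f (s (w) (w)) (s (w) (w))))
normal form: (u (f (w) (s (w) (w))) (f (s (w) (w)) (s (w) (w))))


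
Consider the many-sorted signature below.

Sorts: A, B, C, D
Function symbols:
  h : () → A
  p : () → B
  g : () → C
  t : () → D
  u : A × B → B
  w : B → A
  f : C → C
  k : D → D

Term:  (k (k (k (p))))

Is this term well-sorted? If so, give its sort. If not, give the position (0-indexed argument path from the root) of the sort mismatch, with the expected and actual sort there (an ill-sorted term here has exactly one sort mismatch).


ill-sorted at position [0, 0, 0]: expected D, got B

      (p) : B
    (k (p)) : ✗ arg 0 at [0, 0, 0] has sort B, expected D


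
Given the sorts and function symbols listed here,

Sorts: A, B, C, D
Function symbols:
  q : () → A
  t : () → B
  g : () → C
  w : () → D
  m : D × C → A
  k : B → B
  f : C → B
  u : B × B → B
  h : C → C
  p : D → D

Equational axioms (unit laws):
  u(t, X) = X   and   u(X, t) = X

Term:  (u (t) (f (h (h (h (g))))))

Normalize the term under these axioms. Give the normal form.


1. (u (t) (f (h (h (h (g))))))  →  (f (h (h (h (g)))))

normal form = (f (h (h (h (g)))))


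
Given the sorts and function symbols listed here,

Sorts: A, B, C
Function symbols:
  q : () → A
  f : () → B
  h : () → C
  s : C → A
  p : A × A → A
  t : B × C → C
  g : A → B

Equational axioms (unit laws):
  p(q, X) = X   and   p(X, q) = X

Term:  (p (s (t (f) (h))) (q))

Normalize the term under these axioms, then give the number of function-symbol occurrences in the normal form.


size = 4

1. (p (s (t (f) (h))) (q))  →  (s (t (f) (h)))
normal form: (s (t (f) (h)))


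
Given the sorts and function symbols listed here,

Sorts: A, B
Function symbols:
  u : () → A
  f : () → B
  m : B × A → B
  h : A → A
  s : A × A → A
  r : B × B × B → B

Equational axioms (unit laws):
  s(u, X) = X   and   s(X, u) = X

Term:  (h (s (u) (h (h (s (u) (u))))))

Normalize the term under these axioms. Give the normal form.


normal form = (h (h (h (u))))

1. (h (s (u) (h (h (s (u) (u))))))  →  (h (h (h (s (u) (u)))))
2. (h (h (h (s (u) (u)))))  →  (h (h (h (u))))


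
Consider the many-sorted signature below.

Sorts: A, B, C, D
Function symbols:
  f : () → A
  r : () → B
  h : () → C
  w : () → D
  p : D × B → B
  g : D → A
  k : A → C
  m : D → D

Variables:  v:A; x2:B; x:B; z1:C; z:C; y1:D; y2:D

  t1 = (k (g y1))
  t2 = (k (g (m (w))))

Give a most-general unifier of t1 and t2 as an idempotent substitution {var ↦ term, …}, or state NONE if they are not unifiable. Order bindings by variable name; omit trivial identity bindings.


{y1 ↦ (m (w))}


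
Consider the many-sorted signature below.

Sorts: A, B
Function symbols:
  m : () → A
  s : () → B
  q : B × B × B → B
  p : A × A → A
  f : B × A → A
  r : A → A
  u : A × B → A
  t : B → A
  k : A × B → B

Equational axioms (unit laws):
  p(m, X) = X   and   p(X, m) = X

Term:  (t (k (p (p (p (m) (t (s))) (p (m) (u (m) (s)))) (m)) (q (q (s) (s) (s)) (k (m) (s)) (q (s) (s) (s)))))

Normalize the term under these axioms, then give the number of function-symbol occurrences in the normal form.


1. (t (k (p (p (p (m) (t (s))) (p (m) (u (m) (s)))) (m)) (q (q (s) (s) (s)) (k (m) (s)) (q (s) (s) (s)))))  →  (t (k (p (p (m) (t (s))) (p (m) (u (m) (s)))) (q (q (s) (s) (s)) (k (m) (s)) (q (s) (s) (s)))))
2. (t (k (p (p (m) (t (s))) (p (m) (u (m) (s)))) (q (q (s) (s) (s)) (k (m) (s)) (q (s) (s) (s)))))  →  (t (k (p (t (s)) (p (m) (u (m) (s)))) (q (q (s) (s) (s)) (k (m) (s)) (q (s) (s) (s)))))
3. (t (k (p (t (s)) (p (m) (u (m) (s)))) (q (q (s) (s) (s)) (k (m) (s)) (q (s) (s) (s)))))  →  (t (k (p (t (s)) (u (m) (s))) (q (q (s) (s) (s)) (k (m) (s)) (q (s) (s) (s)))))
normal form: (t (k (p (t (s)) (u (m) (s))) (q (q (s) (s) (s)) (k (m) (s)) (q (s) (s) (s)))))

size = 20


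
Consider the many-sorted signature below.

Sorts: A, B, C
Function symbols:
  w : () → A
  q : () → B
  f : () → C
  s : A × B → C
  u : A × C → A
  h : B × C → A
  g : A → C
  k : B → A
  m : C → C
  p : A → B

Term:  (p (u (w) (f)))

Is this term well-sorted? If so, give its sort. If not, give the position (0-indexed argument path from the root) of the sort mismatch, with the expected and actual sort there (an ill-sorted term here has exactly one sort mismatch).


well-sorted; sort = B

    (w) : A
    (f) : C
  (u (w) (f)) : A
(p (u (w) (f))) : B


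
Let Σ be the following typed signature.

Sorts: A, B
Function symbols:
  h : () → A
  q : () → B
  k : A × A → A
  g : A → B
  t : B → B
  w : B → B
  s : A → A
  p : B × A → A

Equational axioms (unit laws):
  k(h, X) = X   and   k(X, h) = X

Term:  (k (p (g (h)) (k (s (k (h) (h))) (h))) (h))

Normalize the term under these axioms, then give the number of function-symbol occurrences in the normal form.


1. (k (p (g (h)) (k (s (k (h) (h))) (h))) (h))  →  (p (g (h)) (k (s (k (h) (h))) (h)))
2. (p (g (h)) (k (s (k (h) (h))) (h)))  →  (p (g (h)) (s (k (h) (h))))
3. (p (g (h)) (s (k (h) (h))))  →  (p (g (h)) (s (h)))
normal form: (p (g (h)) (s (h)))

size = 5


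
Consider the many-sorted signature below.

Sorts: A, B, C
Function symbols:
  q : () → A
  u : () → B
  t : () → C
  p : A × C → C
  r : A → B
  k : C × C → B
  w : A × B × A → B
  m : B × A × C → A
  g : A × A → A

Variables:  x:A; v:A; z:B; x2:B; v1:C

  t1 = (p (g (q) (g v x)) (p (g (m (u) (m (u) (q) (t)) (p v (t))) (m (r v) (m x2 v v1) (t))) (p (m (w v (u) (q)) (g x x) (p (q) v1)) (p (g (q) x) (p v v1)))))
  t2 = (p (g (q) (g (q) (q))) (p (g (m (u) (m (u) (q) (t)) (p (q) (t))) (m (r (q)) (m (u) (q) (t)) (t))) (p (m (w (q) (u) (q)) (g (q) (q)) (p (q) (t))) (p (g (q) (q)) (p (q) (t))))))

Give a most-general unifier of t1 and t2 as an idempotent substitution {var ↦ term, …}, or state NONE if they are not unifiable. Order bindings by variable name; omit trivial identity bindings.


{v ↦ (q), v1 ↦ (t), x ↦ (q), x2 ↦ (u)}


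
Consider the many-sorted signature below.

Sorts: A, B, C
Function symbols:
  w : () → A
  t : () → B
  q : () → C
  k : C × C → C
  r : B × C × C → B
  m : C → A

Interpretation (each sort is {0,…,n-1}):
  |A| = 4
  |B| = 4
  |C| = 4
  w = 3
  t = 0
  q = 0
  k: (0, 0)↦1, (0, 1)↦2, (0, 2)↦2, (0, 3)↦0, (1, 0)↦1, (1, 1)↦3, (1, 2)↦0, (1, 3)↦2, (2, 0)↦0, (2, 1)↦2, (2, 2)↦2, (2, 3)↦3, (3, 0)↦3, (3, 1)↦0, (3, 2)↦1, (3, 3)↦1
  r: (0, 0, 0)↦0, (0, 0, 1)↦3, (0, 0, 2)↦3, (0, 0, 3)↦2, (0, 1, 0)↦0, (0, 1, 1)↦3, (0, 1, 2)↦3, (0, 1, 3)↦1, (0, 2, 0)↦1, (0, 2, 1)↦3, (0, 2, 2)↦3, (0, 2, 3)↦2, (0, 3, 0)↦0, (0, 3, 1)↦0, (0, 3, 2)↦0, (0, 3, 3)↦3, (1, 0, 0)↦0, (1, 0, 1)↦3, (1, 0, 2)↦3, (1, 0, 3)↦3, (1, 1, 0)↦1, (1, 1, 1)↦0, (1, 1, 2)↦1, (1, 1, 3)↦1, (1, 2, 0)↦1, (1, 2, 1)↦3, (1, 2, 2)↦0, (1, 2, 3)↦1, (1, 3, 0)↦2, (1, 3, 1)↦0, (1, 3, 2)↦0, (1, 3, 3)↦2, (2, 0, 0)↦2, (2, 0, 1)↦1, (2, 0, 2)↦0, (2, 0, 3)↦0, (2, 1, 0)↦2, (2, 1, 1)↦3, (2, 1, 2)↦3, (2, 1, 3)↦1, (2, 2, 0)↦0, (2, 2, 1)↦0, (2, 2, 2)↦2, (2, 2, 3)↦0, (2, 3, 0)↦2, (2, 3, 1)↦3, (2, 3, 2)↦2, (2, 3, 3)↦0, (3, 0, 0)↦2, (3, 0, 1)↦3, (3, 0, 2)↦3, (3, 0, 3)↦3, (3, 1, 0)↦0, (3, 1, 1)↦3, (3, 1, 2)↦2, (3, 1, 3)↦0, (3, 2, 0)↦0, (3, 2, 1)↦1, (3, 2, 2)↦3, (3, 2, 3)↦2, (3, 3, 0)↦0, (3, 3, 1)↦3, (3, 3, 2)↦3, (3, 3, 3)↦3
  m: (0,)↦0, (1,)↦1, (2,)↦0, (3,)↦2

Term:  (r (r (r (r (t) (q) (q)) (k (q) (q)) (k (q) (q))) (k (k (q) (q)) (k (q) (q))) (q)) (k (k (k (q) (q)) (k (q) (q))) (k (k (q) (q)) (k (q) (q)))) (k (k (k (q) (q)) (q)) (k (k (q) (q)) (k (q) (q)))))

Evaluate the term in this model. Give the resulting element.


  t = 0
  q = 0
  q = 0
  (r (t) (q) (q)) = r(0, 0, 0) = 0
  q = 0
  q = 0
  (k (q) (q)) = k(0, 0) = 1
  q = 0
  q = 0
  (k (q) (q)) = k(0, 0) = 1
  (r (r (t) (q) (q)) (k (q) (q)) (k (q) (q))) = r(0, 1, 1) = 3
  q = 0
  q = 0
  (k (q) (q)) = k(0, 0) = 1
  q = 0
  q = 0
  (k (q) (q)) = k(0, 0) = 1
  (k (k (q) (q)) (k (q) (q))) = k(1, 1) = 3
  q = 0
  (r (r (r (t) (q) (q)) (k (q) (q)) (k (q) (q))) (k (k (q) (q)) (k (q) (q))) (q)) = r(3, 3, 0) = 0
  q = 0
  q = 0
  (k (q) (q)) = k(0, 0) = 1
  q = 0
  q = 0
  (k (q) (q)) = k(0, 0) = 1
  (k (k (q) (q)) (k (q) (q))) = k(1, 1) = 3
  q = 0
  q = 0
  (k (q) (q)) = k(0, 0) = 1
  q = 0
  q = 0
  (k (q) (q)) = k(0, 0) = 1
  (k (k (q) (q)) (k (q) (q))) = k(1, 1) = 3
  (k (k (k (q) (q)) (k (q) (q))) (k (k (q) (q)) (k (q) (q)))) = k(3, 3) = 1
  q = 0
  q = 0
  (k (q) (q)) = k(0, 0) = 1
  q = 0
  (k (k (q) (q)) (q)) = k(1, 0) = 1
  q = 0
  q = 0
  (k (q) (q)) = k(0, 0) = 1
  q = 0
  q = 0
  (k (q) (q)) = k(0, 0) = 1
  (k (k (q) (q)) (k (q) (q))) = k(1, 1) = 3
  (k (k (k (q) (q)) (q)) (k (k (q) (q)) (k (q) (q)))) = k(1, 3) = 2
  (r (r (r (r (t) (q) (q)) (k (q) (q)) (k (q) (q))) (k (k (q) (q)) (k (q) (q))) (q)) (k (k (k (q) (q)) (k (q) (q))) (k (k (q) (q)) (k (q) (q)))) (k (k (k (q) (q)) (q)) (k (k (q) (q)) (k (q) (q))))) = r(0, 1, 2) = 3

value = 3


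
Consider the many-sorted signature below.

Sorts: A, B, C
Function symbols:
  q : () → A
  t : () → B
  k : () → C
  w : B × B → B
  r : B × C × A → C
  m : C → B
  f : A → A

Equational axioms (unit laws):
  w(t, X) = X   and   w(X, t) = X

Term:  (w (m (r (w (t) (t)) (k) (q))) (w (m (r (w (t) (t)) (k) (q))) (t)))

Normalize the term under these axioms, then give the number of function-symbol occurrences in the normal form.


size = 11

1. (w (m (r (w (t) (t)) (k) (q))) (w (m (r (w (t) (t)) (k) (q))) (t)))  →  (w (m (r (t) (k) (q))) (w (m (r (w (t) (t)) (k) (q))) (t)))
2. (w (m (r (t) (k) (q))) (w (m (r (w (t) (t)) (k) (q))) (t)))  →  (w (m (r (t) (k) (q))) (m (r (w (t) (t)) (k) (q))))
3. (w (m (r (t) (k) (q))) (m (r (w (t) (t)) (k) (q))))  →  (w (m (r (t) (k) (q))) (m (r (t) (k) (q))))
normal form: (w (m (r (t) (k) (q))) (m (r (t) (k) (q))))
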